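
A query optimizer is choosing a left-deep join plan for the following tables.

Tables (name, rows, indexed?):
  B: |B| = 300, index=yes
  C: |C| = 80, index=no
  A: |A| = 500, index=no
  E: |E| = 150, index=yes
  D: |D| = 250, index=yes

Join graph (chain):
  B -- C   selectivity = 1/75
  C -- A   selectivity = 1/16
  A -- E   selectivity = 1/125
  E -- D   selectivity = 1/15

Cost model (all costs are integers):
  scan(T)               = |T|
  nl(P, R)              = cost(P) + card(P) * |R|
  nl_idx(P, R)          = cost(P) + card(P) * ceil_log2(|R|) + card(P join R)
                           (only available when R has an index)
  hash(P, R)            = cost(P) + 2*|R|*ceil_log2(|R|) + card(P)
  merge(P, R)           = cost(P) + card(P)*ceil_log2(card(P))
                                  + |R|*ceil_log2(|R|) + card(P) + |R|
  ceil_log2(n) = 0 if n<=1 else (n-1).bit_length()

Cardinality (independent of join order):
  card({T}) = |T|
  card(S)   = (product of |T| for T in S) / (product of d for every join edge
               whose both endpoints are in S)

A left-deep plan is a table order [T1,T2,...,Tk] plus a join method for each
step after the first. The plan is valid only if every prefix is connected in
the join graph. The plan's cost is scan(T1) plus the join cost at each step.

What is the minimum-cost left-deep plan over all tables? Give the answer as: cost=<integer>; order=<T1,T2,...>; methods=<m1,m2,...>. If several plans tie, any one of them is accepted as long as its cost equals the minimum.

Selinger DP (subsets sized 1..n):
  {B}: scan cost=300, card=300
  {C}: scan cost=80, card=80
  {A}: scan cost=500, card=500
  {E}: scan cost=150, card=150
  {D}: scan cost=250, card=250
  {BC}: card=320; try (B,nl_idx)→1120, (C,hash)→1720, (B,merge)→3720, (C,merge)→3940, (B,hash)→5560, (B,nl)→24080 …(+1); best=1120 via (B,nl_idx)
  {AC}: card=2500; try (C,hash)→2120, (A,merge)→5720, (C,merge)→6140, (A,hash)→9160, (A,nl)→40080, (C,nl)→40500; best=2120 via (C,hash)
  {AE}: card=600; try (E,hash)→3400, (E,nl_idx)→5100, (A,merge)→6500, (E,merge)→6850, (A,hash)→9300, (A,nl)→75150 …(+1); best=3400 via (E,hash)
  {DE}: card=2500; try (E,hash)→2900, (D,merge)→3750, (E,merge)→3850, (D,nl_idx)→3850, (D,hash)→4300, (E,nl_idx)→4750 …(+2); best=2900 via (E,hash)
  {ABC}: card=10000; try (A,merge)→9320, (B,hash)→10020, (A,hash)→10440, (B,nl_idx)→34620, (B,merge)→37620, (A,nl)→161120 …(+1); best=9320 via (A,merge)
  {ACE}: card=3000; try (C,hash)→5120, (E,hash)→7020, (C,merge)→10640, (E,nl_idx)→25120, (E,merge)→35970, (C,nl)→51400 …(+1); best=5120 via (C,hash)
  {ADE}: card=10000; try (D,hash)→8000, (D,merge)→12250, (A,hash)→14400, (D,nl_idx)→18200, (A,merge)→40400, (D,nl)→153400 …(+1); best=8000 via (D,hash)
  {ABCE}: card=12000; try (B,hash)→13520, (E,hash)→21720, (B,nl_idx)→44120, (B,merge)→47120, (E,nl_idx)→101320, (E,merge)→160670 …(+2); best=13520 via (B,hash)
  {ACDE}: card=50000; try (D,hash)→12120, (C,hash)→19120, (D,merge)→46370, (D,nl_idx)→79120, (C,merge)→158640, (D,nl)→755120 …(+1); best=12120 via (D,hash)
  {ABCDE}: card=200000; try (D,hash)→29520, (B,hash)→67520, (D,merge)→195770, (D,nl_idx)→309520, (B,nl_idx)→662120, (B,merge)→865120 …(+2); best=29520 via (D,hash)

cost=29520; order=A,E,C,B,D; methods=hash,hash,hash,hash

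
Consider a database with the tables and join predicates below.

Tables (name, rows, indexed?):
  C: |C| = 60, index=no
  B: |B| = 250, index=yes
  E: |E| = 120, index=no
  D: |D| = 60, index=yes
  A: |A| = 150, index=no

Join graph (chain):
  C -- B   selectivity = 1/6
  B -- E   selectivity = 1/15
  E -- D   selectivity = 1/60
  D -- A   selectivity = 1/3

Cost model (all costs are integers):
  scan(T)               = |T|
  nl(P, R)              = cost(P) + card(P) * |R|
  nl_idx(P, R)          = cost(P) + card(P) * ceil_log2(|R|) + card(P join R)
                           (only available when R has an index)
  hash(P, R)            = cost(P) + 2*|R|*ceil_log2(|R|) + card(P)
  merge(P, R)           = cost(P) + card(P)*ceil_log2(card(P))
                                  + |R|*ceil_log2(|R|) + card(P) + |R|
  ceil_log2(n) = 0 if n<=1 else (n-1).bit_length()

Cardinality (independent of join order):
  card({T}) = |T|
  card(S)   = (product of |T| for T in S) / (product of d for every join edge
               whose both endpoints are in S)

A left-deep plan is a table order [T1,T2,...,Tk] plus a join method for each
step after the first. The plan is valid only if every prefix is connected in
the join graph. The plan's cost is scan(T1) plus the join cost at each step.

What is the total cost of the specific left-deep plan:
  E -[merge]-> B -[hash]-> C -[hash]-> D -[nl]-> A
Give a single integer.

step 1: scan E: cost=120, card=120
step 2: join B via merge
    card(P join B) = 120*250/(15) = 2000
    cost = 120 + 120*7 + 250*8 + 120 + 250 = 3330
step 3: join C via hash
    card(P join C) = 2000*60/(6) = 20000
    cost = 3330 + 2*60*6 + 2000 = 6050
step 4: join D via hash
    card(P join D) = 20000*60/(60) = 20000
    cost = 6050 + 2*60*6 + 20000 = 26770
step 5: join A via nl
    card(P join A) = 20000*150/(3) = 1000000
    cost = 26770 + 20000*150 = 3026770

3026770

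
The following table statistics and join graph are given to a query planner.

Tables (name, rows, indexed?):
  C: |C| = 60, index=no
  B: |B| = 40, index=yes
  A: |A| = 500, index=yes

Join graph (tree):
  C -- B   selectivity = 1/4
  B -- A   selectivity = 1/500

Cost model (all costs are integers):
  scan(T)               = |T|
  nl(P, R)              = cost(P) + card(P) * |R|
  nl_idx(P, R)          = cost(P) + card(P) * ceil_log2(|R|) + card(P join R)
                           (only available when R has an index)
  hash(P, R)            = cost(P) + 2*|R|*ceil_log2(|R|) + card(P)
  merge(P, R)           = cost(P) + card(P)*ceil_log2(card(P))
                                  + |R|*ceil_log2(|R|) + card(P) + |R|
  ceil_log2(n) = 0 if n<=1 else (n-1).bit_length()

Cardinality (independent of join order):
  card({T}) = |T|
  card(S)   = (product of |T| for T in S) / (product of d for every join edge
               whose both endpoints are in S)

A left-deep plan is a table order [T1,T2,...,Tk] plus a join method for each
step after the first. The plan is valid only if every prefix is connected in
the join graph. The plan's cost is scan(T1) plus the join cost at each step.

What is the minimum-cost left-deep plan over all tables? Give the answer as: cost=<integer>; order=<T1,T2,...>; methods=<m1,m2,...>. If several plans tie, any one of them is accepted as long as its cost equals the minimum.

Selinger DP (subsets sized 1..n):
  {C}: scan cost=60, card=60
  {B}: scan cost=40, card=40
  {A}: scan cost=500, card=500
  {BC}: card=600; try (B,hash)→600, (C,merge)→740, (B,merge)→760, (C,hash)→800, (B,nl_idx)→1020, (C,nl)→2440 …(+1); best=600 via (B,hash)
  {AB}: card=40; try (A,nl_idx)→440, (B,hash)→1480, (B,nl_idx)→3540, (A,merge)→5320, (B,merge)→5780, (A,hash)→9080 …(+2); best=440 via (A,nl_idx)
  {ABC}: card=600; try (C,merge)→1140, (C,hash)→1200, (C,nl)→2840, (A,nl_idx)→6600, (A,hash)→10200, (A,merge)→12200 …(+1); best=1140 via (C,merge)

cost=1140; order=B,A,C; methods=nl_idx,merge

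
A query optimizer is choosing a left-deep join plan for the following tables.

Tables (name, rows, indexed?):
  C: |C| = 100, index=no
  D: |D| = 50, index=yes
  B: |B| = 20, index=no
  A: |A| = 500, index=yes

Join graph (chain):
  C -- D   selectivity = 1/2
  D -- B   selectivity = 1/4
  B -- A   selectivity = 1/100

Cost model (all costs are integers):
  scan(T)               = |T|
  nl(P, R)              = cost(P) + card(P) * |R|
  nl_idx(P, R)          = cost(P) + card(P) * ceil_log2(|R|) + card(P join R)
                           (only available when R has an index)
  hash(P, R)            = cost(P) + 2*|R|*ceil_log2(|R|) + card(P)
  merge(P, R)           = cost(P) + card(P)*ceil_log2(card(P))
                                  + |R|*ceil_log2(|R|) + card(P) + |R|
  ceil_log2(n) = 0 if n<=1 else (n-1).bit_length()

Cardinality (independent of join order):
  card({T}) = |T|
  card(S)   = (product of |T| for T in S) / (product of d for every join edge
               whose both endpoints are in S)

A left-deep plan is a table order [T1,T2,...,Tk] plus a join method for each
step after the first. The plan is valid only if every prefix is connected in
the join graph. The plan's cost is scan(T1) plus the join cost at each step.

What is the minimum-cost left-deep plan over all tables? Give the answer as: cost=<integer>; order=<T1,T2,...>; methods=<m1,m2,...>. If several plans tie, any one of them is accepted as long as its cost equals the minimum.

cost=3650; order=B,A,D,C; methods=nl_idx,hash,hash

Selinger DP (subsets sized 1..n):
  {C}: scan cost=100, card=100
  {D}: scan cost=50, card=50
  {B}: scan cost=20, card=20
  {A}: scan cost=500, card=500
  {CD}: card=2500; try (D,hash)→800, (C,merge)→1200, (D,merge)→1250, (C,hash)→1500, (D,nl_idx)→3200, (C,nl)→5050 …(+1); best=800 via (D,hash)
  {BD}: card=250; try (B,hash)→300, (D,nl_idx)→390, (D,merge)→490, (B,merge)→520, (D,hash)→640, (D,nl)→1020 …(+1); best=300 via (B,hash)
  {AB}: card=100; try (A,nl_idx)→300, (B,hash)→1200, (A,merge)→5140, (B,merge)→5620, (A,hash)→9040, (A,nl)→10020 …(+1); best=300 via (A,nl_idx)
  {BCD}: card=12500; try (C,hash)→1950, (C,merge)→3350, (B,hash)→3500, (C,nl)→25300, (B,merge)→33420, (B,nl)→50800; best=1950 via (C,hash)
  {ABD}: card=1250; try (D,hash)→1000, (D,merge)→1450, (D,nl_idx)→2150, (A,nl_idx)→3800, (D,nl)→5300, (A,merge)→7550 …(+2); best=1000 via (D,hash)
  {ABCD}: card=62500; try (C,hash)→3650, (C,merge)→16800, (A,hash)→23450, (C,nl)→126000, (A,nl_idx)→176950, (A,merge)→194450 …(+1); best=3650 via (C,hash)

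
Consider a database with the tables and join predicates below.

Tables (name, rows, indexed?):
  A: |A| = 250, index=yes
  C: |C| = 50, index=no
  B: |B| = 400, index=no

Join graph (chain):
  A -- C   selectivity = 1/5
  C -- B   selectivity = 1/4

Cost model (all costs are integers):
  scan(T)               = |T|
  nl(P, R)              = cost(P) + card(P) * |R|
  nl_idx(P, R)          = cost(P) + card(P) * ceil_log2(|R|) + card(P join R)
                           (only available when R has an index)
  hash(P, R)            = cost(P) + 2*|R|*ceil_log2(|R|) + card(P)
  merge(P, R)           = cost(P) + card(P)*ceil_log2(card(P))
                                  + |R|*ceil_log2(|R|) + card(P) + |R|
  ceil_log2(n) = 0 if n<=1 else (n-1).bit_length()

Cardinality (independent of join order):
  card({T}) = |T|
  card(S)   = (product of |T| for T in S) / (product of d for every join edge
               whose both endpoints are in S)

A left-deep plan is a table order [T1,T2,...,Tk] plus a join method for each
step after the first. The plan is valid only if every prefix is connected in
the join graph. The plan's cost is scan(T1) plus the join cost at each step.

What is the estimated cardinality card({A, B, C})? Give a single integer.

250000

Tables in S: A(250), B(400), C(50)
Edges inside S: A-C(d=5), C-B(d=4)
numerator = 250 * 400 * 50 = 5000000
denominator = 5 * 4 = 20
card(S) = 5000000 / 20 = 250000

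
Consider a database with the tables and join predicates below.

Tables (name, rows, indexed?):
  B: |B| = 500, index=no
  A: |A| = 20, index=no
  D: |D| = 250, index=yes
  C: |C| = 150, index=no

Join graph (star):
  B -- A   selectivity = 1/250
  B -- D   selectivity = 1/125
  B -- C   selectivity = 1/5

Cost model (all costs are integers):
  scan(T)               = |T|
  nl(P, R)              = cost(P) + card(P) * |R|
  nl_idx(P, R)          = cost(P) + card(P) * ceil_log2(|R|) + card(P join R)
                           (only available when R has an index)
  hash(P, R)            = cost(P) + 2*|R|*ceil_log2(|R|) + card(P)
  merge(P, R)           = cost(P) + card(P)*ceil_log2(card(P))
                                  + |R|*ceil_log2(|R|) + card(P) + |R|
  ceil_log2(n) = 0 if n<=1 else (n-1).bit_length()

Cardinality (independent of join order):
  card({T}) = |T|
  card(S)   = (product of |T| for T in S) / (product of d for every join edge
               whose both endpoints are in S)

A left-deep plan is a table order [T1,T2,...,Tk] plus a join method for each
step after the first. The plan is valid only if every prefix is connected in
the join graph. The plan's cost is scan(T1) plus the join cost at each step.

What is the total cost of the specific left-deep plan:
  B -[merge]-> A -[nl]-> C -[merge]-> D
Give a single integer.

28270

step 1: scan B: cost=500, card=500
step 2: join A via merge
    card(P join A) = 500*20/(250) = 40
    cost = 500 + 500*9 + 20*5 + 500 + 20 = 5620
step 3: join C via nl
    card(P join C) = 40*150/(5) = 1200
    cost = 5620 + 40*150 = 11620
step 4: join D via merge
    card(P join D) = 1200*250/(125) = 2400
    cost = 11620 + 1200*11 + 250*8 + 1200 + 250 = 28270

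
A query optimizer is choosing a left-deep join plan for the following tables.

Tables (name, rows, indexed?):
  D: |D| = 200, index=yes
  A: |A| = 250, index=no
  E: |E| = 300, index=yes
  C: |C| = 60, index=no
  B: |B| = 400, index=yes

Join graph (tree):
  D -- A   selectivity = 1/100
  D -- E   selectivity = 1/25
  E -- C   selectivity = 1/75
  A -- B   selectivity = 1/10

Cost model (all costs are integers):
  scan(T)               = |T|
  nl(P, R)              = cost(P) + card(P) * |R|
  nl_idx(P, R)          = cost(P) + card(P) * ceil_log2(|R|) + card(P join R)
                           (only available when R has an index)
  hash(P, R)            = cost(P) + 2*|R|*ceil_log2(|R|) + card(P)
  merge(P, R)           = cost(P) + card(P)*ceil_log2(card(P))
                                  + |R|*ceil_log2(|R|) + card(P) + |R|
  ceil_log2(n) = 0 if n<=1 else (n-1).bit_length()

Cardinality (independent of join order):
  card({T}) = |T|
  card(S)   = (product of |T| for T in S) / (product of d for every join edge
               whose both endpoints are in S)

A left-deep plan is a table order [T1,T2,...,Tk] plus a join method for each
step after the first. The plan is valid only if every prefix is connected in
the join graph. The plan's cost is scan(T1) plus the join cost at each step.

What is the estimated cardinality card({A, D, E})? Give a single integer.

6000

Tables in S: A(250), D(200), E(300)
Edges inside S: D-A(d=100), D-E(d=25)
numerator = 250 * 200 * 300 = 15000000
denominator = 100 * 25 = 2500
card(S) = 15000000 / 2500 = 6000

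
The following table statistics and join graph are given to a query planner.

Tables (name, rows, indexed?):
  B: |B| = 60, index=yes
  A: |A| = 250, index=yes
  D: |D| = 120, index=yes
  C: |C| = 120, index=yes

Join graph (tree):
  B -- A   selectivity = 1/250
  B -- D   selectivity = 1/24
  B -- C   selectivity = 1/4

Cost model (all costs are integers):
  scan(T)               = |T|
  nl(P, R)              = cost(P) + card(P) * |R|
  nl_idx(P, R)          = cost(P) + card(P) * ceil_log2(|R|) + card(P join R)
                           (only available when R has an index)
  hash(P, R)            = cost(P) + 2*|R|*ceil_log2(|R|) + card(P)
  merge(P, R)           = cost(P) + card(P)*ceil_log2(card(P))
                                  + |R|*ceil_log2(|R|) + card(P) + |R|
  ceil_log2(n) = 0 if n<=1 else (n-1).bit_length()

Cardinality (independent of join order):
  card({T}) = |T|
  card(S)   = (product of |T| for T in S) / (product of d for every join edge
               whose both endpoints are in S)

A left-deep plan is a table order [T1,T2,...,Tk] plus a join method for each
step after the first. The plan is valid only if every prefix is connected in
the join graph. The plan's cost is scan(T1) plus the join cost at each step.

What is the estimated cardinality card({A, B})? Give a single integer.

60

Tables in S: A(250), B(60)
Edges inside S: B-A(d=250)
numerator = 250 * 60 = 15000
denominator = 250 = 250
card(S) = 15000 / 250 = 60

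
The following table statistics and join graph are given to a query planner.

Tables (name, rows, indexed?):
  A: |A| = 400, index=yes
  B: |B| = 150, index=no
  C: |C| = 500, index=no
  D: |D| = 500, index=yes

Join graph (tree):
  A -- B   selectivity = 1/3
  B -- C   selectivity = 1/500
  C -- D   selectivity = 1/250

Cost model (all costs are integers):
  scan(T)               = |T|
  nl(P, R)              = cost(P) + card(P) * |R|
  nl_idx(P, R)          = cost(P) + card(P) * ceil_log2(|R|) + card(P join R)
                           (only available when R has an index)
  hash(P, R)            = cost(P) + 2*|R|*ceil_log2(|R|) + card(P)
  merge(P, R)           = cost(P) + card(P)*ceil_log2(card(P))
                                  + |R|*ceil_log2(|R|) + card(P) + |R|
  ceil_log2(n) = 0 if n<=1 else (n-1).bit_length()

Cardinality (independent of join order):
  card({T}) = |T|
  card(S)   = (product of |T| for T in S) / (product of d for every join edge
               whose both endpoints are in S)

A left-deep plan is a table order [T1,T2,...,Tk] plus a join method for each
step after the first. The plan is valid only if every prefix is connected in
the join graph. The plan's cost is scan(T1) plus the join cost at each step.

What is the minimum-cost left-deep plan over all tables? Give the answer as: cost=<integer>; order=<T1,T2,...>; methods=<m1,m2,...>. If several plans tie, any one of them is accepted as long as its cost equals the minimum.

Selinger DP (subsets sized 1..n):
  {A}: scan cost=400, card=400
  {B}: scan cost=150, card=150
  {C}: scan cost=500, card=500
  {D}: scan cost=500, card=500
  {AB}: card=20000; try (B,hash)→3200, (A,merge)→5500, (B,merge)→5750, (A,hash)→7500, (A,nl_idx)→21500, (A,nl)→60150 …(+1); best=3200 via (B,hash)
  {BC}: card=150; try (B,hash)→3400, (C,merge)→6500, (B,merge)→6850, (C,hash)→9300, (C,nl)→75150, (B,nl)→75500; best=3400 via (B,hash)
  {CD}: card=1000; try (D,nl_idx)→6000, (D,hash)→10000, (C,hash)→10000, (D,merge)→10500, (C,merge)→10500, (D,nl)→250500 …(+1); best=6000 via (D,nl_idx)
  {ABC}: card=20000; try (A,merge)→8750, (A,hash)→10750, (A,nl_idx)→24750, (C,hash)→32200, (A,nl)→63400, (C,merge)→328200 …(+1); best=8750 via (A,merge)
  {BCD}: card=300; try (D,nl_idx)→5050, (B,hash)→9400, (D,merge)→9750, (D,hash)→12550, (B,merge)→18350, (D,nl)→78400 …(+1); best=5050 via (D,nl_idx)
  {ABCD}: card=40000; try (A,merge)→12050, (A,hash)→12550, (D,hash)→37750, (A,nl_idx)→47750, (A,nl)→125050, (D,nl_idx)→228750 …(+2); best=12050 via (A,merge)

cost=12050; order=C,B,D,A; methods=hash,nl_idx,merge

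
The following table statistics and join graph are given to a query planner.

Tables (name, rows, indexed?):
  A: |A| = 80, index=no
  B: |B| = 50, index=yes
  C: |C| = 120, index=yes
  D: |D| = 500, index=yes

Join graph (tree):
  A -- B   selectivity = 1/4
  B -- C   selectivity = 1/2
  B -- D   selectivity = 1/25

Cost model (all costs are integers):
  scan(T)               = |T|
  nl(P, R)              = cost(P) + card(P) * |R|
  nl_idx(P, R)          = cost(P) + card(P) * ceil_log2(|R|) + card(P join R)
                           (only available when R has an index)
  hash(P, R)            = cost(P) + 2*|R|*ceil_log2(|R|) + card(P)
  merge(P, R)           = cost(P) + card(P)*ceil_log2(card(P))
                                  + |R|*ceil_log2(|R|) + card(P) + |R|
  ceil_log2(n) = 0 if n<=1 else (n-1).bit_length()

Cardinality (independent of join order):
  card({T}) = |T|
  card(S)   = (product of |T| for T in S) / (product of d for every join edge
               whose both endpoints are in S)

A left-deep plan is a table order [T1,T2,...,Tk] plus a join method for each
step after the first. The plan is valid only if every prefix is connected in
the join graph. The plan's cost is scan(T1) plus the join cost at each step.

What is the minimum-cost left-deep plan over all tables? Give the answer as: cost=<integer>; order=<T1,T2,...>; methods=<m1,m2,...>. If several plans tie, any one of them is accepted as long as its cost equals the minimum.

Selinger DP (subsets sized 1..n):
  {A}: scan cost=80, card=80
  {B}: scan cost=50, card=50
  {C}: scan cost=120, card=120
  {D}: scan cost=500, card=500
  {AB}: card=1000; try (B,hash)→760, (A,merge)→1040, (B,merge)→1070, (A,hash)→1220, (B,nl_idx)→1560, (A,nl)→4050 …(+1); best=760 via (B,hash)
  {BC}: card=3000; try (B,hash)→840, (C,merge)→1360, (B,merge)→1430, (C,hash)→1780, (C,nl_idx)→3400, (B,nl_idx)→3840 …(+2); best=840 via (B,hash)
  {BD}: card=1000; try (D,nl_idx)→1500, (B,hash)→1600, (B,nl_idx)→4500, (D,merge)→5400, (B,merge)→5850, (D,hash)→9100 …(+2); best=1500 via (D,nl_idx)
  {ABC}: card=60000; try (C,hash)→3440, (A,hash)→4960, (C,merge)→12720, (A,merge)→40480, (C,nl_idx)→67760, (C,nl)→120760 …(+1); best=3440 via (C,hash)
  {ABD}: card=20000; try (A,hash)→3620, (D,hash)→10760, (A,merge)→13140, (D,merge)→16760, (D,nl_idx)→29760, (A,nl)→81500 …(+1); best=3620 via (A,hash)
  {BCD}: card=60000; try (C,hash)→4180, (D,hash)→12840, (C,merge)→13460, (D,merge)→44840, (C,nl_idx)→68500, (D,nl_idx)→87840 …(+2); best=4180 via (C,hash)
  {ABCD}: card=1200000; try (C,hash)→25300, (A,hash)→65300, (D,hash)→72440, (C,merge)→324580, (A,merge)→1024820, (D,merge)→1028440 …(+5); best=25300 via (C,hash)

cost=25300; order=B,D,A,C; methods=nl_idx,hash,hash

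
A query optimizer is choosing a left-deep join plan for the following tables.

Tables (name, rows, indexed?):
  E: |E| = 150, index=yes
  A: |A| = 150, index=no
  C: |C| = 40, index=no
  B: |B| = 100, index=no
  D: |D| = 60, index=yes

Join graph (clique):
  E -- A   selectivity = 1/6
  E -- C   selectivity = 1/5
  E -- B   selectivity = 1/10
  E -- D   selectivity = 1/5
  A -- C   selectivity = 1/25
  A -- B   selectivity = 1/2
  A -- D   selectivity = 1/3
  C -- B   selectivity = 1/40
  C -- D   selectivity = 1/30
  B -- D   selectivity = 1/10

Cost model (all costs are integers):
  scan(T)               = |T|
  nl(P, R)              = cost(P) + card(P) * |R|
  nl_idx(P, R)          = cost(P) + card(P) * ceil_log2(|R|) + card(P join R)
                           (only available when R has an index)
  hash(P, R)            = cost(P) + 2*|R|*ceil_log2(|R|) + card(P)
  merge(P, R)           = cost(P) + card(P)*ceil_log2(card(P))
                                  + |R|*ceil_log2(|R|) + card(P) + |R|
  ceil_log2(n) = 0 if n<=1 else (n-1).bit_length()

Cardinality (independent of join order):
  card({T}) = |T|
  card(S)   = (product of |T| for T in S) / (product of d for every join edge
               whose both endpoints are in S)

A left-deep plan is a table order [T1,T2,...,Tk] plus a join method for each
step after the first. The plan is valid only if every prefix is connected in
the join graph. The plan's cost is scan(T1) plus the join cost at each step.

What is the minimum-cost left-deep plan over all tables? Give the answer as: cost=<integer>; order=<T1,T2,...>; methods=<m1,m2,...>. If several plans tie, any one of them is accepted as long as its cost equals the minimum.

cost=2882; order=B,C,D,E,A; methods=hash,nl_idx,nl_idx,merge

Selinger DP (subsets sized 1..n):
  {E}: scan cost=150, card=150
  {A}: scan cost=150, card=150
  {C}: scan cost=40, card=40
  {B}: scan cost=100, card=100
  {D}: scan cost=60, card=60
  {AE}: card=3750; try (E,hash)→2700, (A,hash)→2700, (E,merge)→2850, (A,merge)→2850, (E,nl_idx)→5100, (E,nl)→22650 …(+1); best=2700 via (E,hash)
  {CE}: card=1200; try (C,hash)→780, (E,nl_idx)→1560, (E,merge)→1670, (C,merge)→1780, (E,hash)→2480, (E,nl)→6040 …(+1); best=780 via (C,hash)
  {BE}: card=1500; try (B,hash)→1700, (E,merge)→2250, (B,merge)→2300, (E,nl_idx)→2400, (E,hash)→2600, (E,nl)→15100 …(+1); best=1700 via (B,hash)
  {DE}: card=1800; try (D,hash)→1020, (E,merge)→1830, (D,merge)→1920, (E,nl_idx)→2340, (E,hash)→2520, (D,nl_idx)→2850 …(+2); best=1020 via (D,hash)
  {AC}: card=240; try (C,hash)→780, (A,merge)→1670, (C,merge)→1780, (A,hash)→2480, (A,nl)→6040, (C,nl)→6150; best=780 via (C,hash)
  {AB}: card=7500; try (B,hash)→1700, (A,merge)→2250, (B,merge)→2300, (A,hash)→2600, (A,nl)→15100, (B,nl)→15150; best=1700 via (B,hash)
  {AD}: card=3000; try (D,hash)→1020, (A,merge)→1830, (D,merge)→1920, (A,hash)→2520, (D,nl_idx)→4050, (A,nl)→9060 …(+1); best=1020 via (D,hash)
  {BC}: card=100; try (C,hash)→680, (B,merge)→1120, (C,merge)→1180, (B,hash)→1480, (B,nl)→4040, (C,nl)→4100; best=680 via (C,hash)
  {CD}: card=80; try (D,nl_idx)→360, (C,hash)→600, (D,merge)→740, (C,merge)→760, (D,hash)→800, (D,nl)→2440 …(+1); best=360 via (D,nl_idx)
  {BD}: card=600; try (D,hash)→920, (B,merge)→1280, (D,nl_idx)→1300, (D,merge)→1320, (B,hash)→1520, (B,nl)→6060 …(+1); best=920 via (D,hash)
  {ACE}: card=1200; try (E,hash)→3420, (E,nl_idx)→3900, (E,merge)→4290, (A,hash)→4380, (C,hash)→6930, (A,merge)→16530 …(+4); best=3420 via (E,hash)
  {ABE}: card=18750; try (A,hash)→5600, (B,hash)→7850, (E,hash)→11600, (A,merge)→21050, (B,merge)→52250, (E,nl_idx)→80450 …(+4); best=5600 via (A,hash)
  {ADE}: card=15000; try (A,hash)→5220, (E,hash)→6420, (D,hash)→7170, (A,merge)→23970, (E,nl_idx)→40020, (D,nl_idx)→40200 …(+5); best=5220 via (A,hash)
  {BCE}: card=300; try (E,nl_idx)→1780, (E,merge)→2830, (E,hash)→3180, (B,hash)→3380, (C,hash)→3680, (E,nl)→15680 …(+4); best=1780 via (E,nl_idx)
  {CDE}: card=480; try (E,nl_idx)→1480, (E,merge)→2350, (D,hash)→2700, (E,hash)→2840, (C,hash)→3300, (D,nl_idx)→8460 …(+5); best=1480 via (E,nl_idx)
  {BDE}: card=1800; try (E,hash)→3920, (D,hash)→3920, (B,hash)→4220, (E,nl_idx)→7520, (E,merge)→8870, (D,nl_idx)→12500 …(+5); best=3920 via (E,hash)
  {ABC}: card=300; try (B,hash)→2420, (A,merge)→2830, (A,hash)→3180, (B,merge)→3740, (C,hash)→9680, (A,nl)→15680 …(+3); best=2420 via (B,hash)
  {ACD}: card=160; try (D,hash)→1740, (A,merge)→2350, (D,nl_idx)→2380, (A,hash)→2840, (D,merge)→3360, (C,hash)→4500 …(+4); best=1740 via (D,hash)
  {ABD}: card=15000; try (A,hash)→3920, (B,hash)→5420, (A,merge)→8870, (D,hash)→9920, (B,merge)→40820, (D,nl_idx)→61700 …(+4); best=3920 via (A,hash)
  {BCD}: card=20; try (D,nl_idx)→1300, (D,hash)→1500, (B,merge)→1800, (B,hash)→1840, (D,merge)→1900, (C,hash)→2000 …(+4); best=1300 via (D,nl_idx)
  {ABCE}: card=150; try (A,hash)→4480, (E,nl_idx)→4970, (E,hash)→5120, (B,hash)→6020, (A,merge)→6130, (E,merge)→6770 …(+7); best=4480 via (A,hash)
  {ACDE}: card=160; try (E,nl_idx)→3180, (E,hash)→4300, (A,hash)→4360, (E,merge)→4530, (D,hash)→5340, (A,merge)→7630 …(+8); best=3180 via (E,nl_idx)
  {ABDE}: card=7500; try (A,hash)→8120, (E,hash)→21320, (B,hash)→21620, (D,hash)→25070, (A,merge)→26870, (D,nl_idx)→125600 …(+8); best=8120 via (A,hash)
  {BCDE}: card=12; try (E,nl_idx)→1472, (E,merge)→2770, (D,hash)→2800, (B,hash)→3360, (D,nl_idx)→3592, (E,hash)→3720 …(+8); best=1472 via (E,nl_idx)
  {ABCD}: card=20; try (A,merge)→2770, (B,hash)→3300, (D,hash)→3440, (A,hash)→3720, (B,merge)→3980, (D,nl_idx)→4240 …(+7); best=2770 via (A,merge)
  {ABCDE}: card=2; try (A,merge)→2882, (E,nl_idx)→2932, (A,nl)→3272, (A,hash)→3884, (E,merge)→4240, (B,hash)→4740 …(+11); best=2882 via (A,merge)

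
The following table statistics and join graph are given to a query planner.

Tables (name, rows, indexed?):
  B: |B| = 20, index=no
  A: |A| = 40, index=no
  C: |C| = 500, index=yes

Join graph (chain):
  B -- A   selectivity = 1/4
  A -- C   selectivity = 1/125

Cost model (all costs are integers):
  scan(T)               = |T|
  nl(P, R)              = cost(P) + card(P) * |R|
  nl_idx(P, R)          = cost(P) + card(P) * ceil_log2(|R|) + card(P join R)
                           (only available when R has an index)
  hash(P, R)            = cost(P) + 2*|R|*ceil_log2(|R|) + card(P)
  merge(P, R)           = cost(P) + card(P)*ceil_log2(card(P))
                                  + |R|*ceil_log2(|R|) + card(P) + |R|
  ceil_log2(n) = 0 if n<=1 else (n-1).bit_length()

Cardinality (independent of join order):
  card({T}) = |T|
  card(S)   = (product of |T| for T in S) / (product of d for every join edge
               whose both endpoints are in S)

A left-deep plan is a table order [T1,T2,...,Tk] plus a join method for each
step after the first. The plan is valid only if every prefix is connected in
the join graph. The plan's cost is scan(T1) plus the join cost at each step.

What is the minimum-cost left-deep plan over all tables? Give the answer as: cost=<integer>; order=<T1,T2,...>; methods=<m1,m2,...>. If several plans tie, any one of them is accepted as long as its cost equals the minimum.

Selinger DP (subsets sized 1..n):
  {B}: scan cost=20, card=20
  {A}: scan cost=40, card=40
  {C}: scan cost=500, card=500
  {AB}: card=200; try (B,hash)→280, (A,merge)→420, (B,merge)→440, (A,hash)→520, (A,nl)→820, (B,nl)→840; best=280 via (B,hash)
  {AC}: card=160; try (C,nl_idx)→560, (A,hash)→1480, (C,merge)→5320, (A,merge)→5780, (C,hash)→9080, (C,nl)→20040 …(+1); best=560 via (C,nl_idx)
  {ABC}: card=800; try (B,hash)→920, (B,merge)→2120, (C,nl_idx)→2880, (B,nl)→3760, (C,merge)→7080, (C,hash)→9480 …(+1); best=920 via (B,hash)

cost=920; order=A,C,B; methods=nl_idx,hash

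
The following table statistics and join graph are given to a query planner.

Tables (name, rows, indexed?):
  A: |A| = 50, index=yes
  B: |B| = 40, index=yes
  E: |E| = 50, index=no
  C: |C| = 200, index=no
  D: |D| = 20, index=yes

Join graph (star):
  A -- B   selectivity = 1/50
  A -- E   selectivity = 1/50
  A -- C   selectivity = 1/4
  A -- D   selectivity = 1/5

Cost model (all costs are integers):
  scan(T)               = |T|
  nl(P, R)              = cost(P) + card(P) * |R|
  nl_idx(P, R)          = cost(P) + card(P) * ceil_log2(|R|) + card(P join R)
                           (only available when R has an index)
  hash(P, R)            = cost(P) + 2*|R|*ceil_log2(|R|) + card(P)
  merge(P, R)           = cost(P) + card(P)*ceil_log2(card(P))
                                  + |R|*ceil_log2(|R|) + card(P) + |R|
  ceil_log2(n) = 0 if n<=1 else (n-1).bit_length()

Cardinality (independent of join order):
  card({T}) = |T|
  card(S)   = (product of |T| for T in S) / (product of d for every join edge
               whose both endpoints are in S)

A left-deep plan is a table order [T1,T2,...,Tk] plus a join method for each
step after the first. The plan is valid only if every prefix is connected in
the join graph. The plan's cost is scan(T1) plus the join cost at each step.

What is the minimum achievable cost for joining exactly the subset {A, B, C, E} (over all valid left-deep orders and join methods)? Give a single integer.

Selinger DP over subsets of {A,B,C,E}:
  {A}: scan cost=50, card=50
  {B}: scan cost=40, card=40
  {E}: scan cost=50, card=50
  {C}: scan cost=200, card=200
  {AB}: card=40; try (A,nl_idx)→320, (B,nl_idx)→390, (B,hash)→580, (A,merge)→670, (B,merge)→680, (A,hash)→680 …(+2); best=320 via (A,nl_idx)
  {AE}: card=50; try (A,nl_idx)→400, (E,hash)→700, (A,hash)→700, (E,merge)→750, (A,merge)→750, (E,nl)→2550 …(+1); best=400 via (A,nl_idx)
  {AC}: card=2500; try (A,hash)→1000, (C,merge)→2200, (A,merge)→2350, (C,hash)→3300, (A,nl_idx)→3900, (C,nl)→10050 …(+1); best=1000 via (A,hash)
  {ABE}: card=40; try (B,nl_idx)→740, (B,hash)→930, (E,merge)→950, (E,hash)→960, (B,merge)→1030, (E,nl)→2320 …(+1); best=740 via (B,nl_idx)
  {ABC}: card=2000; try (C,merge)→2400, (C,hash)→3560, (B,hash)→3980, (C,nl)→8320, (B,nl_idx)→18000, (B,merge)→33780 …(+1); best=2400 via (C,merge)
  {ACE}: card=2500; try (C,merge)→2550, (C,hash)→3650, (E,hash)→4100, (C,nl)→10400, (E,merge)→33850, (E,nl)→126000; best=2550 via (C,merge)
  {ABCE}: card=2000; try (C,merge)→2820, (C,hash)→3980, (E,hash)→5000, (B,hash)→5530, (C,nl)→8740, (B,nl_idx)→19550 …(+4); best=2820 via (C,merge)

2820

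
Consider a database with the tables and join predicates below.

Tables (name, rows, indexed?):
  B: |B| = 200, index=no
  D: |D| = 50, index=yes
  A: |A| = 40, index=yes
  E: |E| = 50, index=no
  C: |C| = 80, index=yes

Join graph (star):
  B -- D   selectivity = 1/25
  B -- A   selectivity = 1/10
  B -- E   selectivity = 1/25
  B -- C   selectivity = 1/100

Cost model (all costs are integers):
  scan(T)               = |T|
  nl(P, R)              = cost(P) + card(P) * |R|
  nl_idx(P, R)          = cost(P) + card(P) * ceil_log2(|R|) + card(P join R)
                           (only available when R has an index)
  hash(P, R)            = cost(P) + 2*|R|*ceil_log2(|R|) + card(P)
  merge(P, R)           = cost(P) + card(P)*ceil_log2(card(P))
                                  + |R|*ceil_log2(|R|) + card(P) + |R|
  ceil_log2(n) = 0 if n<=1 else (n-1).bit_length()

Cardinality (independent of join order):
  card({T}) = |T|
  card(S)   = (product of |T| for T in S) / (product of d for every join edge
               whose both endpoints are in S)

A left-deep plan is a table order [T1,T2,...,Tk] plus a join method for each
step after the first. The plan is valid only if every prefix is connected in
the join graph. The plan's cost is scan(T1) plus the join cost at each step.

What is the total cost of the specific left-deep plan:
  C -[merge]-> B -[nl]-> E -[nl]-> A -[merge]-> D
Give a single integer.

39030

step 1: scan C: cost=80, card=80
step 2: join B via merge
    card(P join B) = 80*200/(100) = 160
    cost = 80 + 80*7 + 200*8 + 80 + 200 = 2520
step 3: join E via nl
    card(P join E) = 160*50/(25) = 320
    cost = 2520 + 160*50 = 10520
step 4: join A via nl
    card(P join A) = 320*40/(10) = 1280
    cost = 10520 + 320*40 = 23320
step 5: join D via merge
    card(P join D) = 1280*50/(25) = 2560
    cost = 23320 + 1280*11 + 50*6 + 1280 + 50 = 39030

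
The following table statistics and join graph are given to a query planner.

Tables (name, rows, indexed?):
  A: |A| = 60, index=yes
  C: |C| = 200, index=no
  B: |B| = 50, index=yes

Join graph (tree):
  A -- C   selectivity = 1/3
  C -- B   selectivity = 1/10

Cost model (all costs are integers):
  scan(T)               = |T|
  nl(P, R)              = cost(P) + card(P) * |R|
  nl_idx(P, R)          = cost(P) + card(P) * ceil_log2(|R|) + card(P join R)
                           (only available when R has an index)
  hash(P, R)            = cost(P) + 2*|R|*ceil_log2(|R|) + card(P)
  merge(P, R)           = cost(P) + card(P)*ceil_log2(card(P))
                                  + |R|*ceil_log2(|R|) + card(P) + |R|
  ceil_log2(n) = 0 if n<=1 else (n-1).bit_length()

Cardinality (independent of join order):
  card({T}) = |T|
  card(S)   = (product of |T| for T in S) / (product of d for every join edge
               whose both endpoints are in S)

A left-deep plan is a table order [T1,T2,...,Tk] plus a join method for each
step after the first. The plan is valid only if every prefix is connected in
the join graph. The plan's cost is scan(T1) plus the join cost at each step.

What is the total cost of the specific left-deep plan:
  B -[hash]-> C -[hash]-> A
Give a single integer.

step 1: scan B: cost=50, card=50
step 2: join C via hash
    card(P join C) = 50*200/(10) = 1000
    cost = 50 + 2*200*8 + 50 = 3300
step 3: join A via hash
    card(P join A) = 1000*60/(3) = 20000
    cost = 3300 + 2*60*6 + 1000 = 5020

5020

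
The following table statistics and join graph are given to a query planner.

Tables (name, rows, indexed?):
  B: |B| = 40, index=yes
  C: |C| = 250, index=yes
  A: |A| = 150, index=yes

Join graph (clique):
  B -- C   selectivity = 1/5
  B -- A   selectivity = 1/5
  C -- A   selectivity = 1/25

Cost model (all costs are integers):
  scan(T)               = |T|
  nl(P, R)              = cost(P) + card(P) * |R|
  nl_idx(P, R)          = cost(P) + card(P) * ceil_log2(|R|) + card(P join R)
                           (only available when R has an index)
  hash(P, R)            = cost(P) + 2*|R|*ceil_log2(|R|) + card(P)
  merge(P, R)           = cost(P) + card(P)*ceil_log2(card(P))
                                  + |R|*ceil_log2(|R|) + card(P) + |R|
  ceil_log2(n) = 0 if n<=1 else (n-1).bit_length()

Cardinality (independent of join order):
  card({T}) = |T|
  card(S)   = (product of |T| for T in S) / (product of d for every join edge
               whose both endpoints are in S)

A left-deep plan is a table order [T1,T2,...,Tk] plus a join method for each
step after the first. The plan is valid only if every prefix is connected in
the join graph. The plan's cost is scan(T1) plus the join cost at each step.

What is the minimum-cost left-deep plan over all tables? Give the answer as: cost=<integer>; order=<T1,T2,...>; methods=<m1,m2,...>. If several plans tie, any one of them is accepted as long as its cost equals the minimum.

Selinger DP (subsets sized 1..n):
  {B}: scan cost=40, card=40
  {C}: scan cost=250, card=250
  {A}: scan cost=150, card=150
  {BC}: card=2000; try (B,hash)→980, (C,nl_idx)→2360, (C,merge)→2570, (B,merge)→2780, (B,nl_idx)→3750, (C,hash)→4080 …(+2); best=980 via (B,hash)
  {AB}: card=1200; try (B,hash)→780, (A,nl_idx)→1560, (A,merge)→1670, (B,merge)→1780, (B,nl_idx)→2250, (A,hash)→2480 …(+2); best=780 via (B,hash)
  {AC}: card=1500; try (C,nl_idx)→2850, (A,hash)→2900, (C,merge)→3750, (A,nl_idx)→3750, (A,merge)→3850, (C,hash)→4300 …(+2); best=2850 via (C,nl_idx)
  {ABC}: card=2400; try (B,hash)→4830, (A,hash)→5380, (C,hash)→5980, (C,nl_idx)→12780, (B,nl_idx)→14250, (C,merge)→17430 …(+6); best=4830 via (B,hash)

cost=4830; order=A,C,B; methods=nl_idx,hash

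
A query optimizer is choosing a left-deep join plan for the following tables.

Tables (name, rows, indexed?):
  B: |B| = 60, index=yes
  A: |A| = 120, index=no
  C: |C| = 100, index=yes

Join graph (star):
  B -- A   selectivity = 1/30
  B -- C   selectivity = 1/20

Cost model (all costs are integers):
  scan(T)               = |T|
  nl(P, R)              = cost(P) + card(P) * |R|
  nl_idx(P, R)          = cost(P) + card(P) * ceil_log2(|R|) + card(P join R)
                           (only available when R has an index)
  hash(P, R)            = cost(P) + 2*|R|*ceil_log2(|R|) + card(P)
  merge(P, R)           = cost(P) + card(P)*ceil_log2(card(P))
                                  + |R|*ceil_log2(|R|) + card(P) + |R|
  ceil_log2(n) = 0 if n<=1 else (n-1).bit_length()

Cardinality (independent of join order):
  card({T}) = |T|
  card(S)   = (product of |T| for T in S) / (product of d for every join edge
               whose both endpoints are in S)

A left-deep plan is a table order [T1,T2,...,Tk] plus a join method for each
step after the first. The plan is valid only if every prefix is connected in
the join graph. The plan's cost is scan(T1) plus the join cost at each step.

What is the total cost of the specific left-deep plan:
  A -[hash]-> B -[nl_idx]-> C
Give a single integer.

step 1: scan A: cost=120, card=120
step 2: join B via hash
    card(P join B) = 120*60/(30) = 240
    cost = 120 + 2*60*6 + 120 = 960
step 3: join C via nl_idx
    card(P join C) = 240*100/(20) = 1200
    cost = 960 + 240*7 + 1200 = 3840

3840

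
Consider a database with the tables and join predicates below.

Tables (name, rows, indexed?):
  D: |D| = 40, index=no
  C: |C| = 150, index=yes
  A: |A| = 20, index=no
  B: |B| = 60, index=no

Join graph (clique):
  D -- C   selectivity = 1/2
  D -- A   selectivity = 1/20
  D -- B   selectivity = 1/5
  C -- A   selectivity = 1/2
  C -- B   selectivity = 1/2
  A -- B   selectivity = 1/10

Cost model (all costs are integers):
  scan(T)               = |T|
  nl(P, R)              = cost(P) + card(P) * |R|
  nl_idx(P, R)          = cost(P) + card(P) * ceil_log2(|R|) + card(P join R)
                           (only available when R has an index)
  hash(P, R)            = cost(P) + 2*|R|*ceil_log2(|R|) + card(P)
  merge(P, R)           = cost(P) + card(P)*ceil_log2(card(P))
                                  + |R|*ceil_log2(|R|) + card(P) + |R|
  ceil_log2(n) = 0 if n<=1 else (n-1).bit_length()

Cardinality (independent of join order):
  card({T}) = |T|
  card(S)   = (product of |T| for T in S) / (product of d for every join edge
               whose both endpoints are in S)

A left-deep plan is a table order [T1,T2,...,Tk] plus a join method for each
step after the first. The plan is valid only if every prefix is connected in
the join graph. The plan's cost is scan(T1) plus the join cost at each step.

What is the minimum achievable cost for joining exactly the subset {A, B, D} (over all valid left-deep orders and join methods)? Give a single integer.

Selinger DP over subsets of {A,B,D}:
  {D}: scan cost=40, card=40
  {A}: scan cost=20, card=20
  {B}: scan cost=60, card=60
  {AD}: card=40; try (A,hash)→280, (D,merge)→420, (A,merge)→440, (D,hash)→520, (D,nl)→820, (A,nl)→840; best=280 via (A,hash)
  {BD}: card=480; try (D,hash)→600, (B,merge)→740, (D,merge)→760, (B,hash)→800, (B,nl)→2440, (D,nl)→2460; best=600 via (D,hash)
  {AB}: card=120; try (A,hash)→320, (B,merge)→560, (A,merge)→600, (B,hash)→760, (B,nl)→1220, (A,nl)→1260; best=320 via (A,hash)
  {ABD}: card=48; try (D,hash)→920, (B,merge)→980, (B,hash)→1040, (A,hash)→1280, (D,merge)→1560, (B,nl)→2680 …(+3); best=920 via (D,hash)

920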